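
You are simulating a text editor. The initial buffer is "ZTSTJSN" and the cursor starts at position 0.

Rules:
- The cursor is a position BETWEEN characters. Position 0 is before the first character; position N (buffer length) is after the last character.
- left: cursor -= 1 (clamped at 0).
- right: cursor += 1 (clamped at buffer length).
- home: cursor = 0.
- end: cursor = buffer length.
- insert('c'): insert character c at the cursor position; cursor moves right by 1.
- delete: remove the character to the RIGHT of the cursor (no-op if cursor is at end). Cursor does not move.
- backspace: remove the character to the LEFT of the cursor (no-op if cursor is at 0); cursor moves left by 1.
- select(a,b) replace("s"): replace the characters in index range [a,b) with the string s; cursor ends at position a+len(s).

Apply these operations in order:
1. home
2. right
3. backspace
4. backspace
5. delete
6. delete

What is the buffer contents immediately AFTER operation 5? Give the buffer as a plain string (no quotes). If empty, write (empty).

After op 1 (home): buf='ZTSTJSN' cursor=0
After op 2 (right): buf='ZTSTJSN' cursor=1
After op 3 (backspace): buf='TSTJSN' cursor=0
After op 4 (backspace): buf='TSTJSN' cursor=0
After op 5 (delete): buf='STJSN' cursor=0

Answer: STJSN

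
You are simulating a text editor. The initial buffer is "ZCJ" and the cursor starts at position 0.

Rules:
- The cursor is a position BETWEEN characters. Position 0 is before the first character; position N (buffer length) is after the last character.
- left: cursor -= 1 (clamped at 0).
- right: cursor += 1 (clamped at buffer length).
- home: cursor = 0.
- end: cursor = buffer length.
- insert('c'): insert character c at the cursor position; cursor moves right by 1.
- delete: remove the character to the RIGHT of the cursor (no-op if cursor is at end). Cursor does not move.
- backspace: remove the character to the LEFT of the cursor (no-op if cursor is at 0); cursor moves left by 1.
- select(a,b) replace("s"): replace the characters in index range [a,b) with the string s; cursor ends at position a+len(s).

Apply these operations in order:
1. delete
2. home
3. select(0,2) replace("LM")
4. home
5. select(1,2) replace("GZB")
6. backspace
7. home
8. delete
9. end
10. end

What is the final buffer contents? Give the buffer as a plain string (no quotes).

Answer: GZ

Derivation:
After op 1 (delete): buf='CJ' cursor=0
After op 2 (home): buf='CJ' cursor=0
After op 3 (select(0,2) replace("LM")): buf='LM' cursor=2
After op 4 (home): buf='LM' cursor=0
After op 5 (select(1,2) replace("GZB")): buf='LGZB' cursor=4
After op 6 (backspace): buf='LGZ' cursor=3
After op 7 (home): buf='LGZ' cursor=0
After op 8 (delete): buf='GZ' cursor=0
After op 9 (end): buf='GZ' cursor=2
After op 10 (end): buf='GZ' cursor=2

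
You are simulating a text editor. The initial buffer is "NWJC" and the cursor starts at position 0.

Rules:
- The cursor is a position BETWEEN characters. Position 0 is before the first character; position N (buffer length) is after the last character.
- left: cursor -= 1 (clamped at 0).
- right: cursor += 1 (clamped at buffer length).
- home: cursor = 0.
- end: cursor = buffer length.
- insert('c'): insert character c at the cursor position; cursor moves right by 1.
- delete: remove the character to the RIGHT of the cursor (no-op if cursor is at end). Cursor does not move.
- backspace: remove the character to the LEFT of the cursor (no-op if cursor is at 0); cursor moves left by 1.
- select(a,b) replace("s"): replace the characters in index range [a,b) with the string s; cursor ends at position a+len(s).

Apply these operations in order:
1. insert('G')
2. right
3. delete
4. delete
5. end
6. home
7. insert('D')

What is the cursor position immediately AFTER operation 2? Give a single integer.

After op 1 (insert('G')): buf='GNWJC' cursor=1
After op 2 (right): buf='GNWJC' cursor=2

Answer: 2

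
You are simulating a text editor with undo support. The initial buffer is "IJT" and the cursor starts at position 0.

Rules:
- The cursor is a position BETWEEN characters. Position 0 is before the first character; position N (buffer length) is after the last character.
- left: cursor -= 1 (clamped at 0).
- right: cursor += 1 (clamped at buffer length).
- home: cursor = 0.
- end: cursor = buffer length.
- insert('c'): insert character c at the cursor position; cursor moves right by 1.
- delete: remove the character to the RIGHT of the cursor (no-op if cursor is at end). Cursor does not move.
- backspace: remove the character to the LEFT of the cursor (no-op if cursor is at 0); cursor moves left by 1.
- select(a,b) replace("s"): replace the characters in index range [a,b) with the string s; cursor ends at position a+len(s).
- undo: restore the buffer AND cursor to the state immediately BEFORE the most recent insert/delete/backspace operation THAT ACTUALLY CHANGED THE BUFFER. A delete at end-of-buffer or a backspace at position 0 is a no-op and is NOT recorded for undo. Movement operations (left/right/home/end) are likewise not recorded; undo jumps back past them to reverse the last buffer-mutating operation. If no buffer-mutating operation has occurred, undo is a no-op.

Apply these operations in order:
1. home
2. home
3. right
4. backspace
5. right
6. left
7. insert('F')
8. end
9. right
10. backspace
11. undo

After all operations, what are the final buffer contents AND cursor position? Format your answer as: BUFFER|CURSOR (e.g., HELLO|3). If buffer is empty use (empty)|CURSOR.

Answer: FJT|3

Derivation:
After op 1 (home): buf='IJT' cursor=0
After op 2 (home): buf='IJT' cursor=0
After op 3 (right): buf='IJT' cursor=1
After op 4 (backspace): buf='JT' cursor=0
After op 5 (right): buf='JT' cursor=1
After op 6 (left): buf='JT' cursor=0
After op 7 (insert('F')): buf='FJT' cursor=1
After op 8 (end): buf='FJT' cursor=3
After op 9 (right): buf='FJT' cursor=3
After op 10 (backspace): buf='FJ' cursor=2
After op 11 (undo): buf='FJT' cursor=3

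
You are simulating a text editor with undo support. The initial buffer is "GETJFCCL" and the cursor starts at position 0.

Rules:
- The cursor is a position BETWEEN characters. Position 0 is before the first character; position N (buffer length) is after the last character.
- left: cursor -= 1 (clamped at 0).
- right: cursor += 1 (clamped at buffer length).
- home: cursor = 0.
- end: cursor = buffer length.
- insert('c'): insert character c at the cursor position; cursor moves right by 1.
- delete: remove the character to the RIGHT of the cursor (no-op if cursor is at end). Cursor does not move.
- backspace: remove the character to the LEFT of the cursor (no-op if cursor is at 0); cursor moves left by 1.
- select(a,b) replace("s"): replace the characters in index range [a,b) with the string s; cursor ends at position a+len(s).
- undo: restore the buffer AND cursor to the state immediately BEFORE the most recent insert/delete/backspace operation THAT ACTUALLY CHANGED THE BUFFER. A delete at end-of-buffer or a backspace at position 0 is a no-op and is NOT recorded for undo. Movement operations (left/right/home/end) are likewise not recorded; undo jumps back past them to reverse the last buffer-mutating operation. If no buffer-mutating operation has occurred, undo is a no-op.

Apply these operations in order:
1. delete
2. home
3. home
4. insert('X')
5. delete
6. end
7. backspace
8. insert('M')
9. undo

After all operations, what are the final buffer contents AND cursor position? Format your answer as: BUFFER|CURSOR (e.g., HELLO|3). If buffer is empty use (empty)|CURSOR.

Answer: XTJFCC|6

Derivation:
After op 1 (delete): buf='ETJFCCL' cursor=0
After op 2 (home): buf='ETJFCCL' cursor=0
After op 3 (home): buf='ETJFCCL' cursor=0
After op 4 (insert('X')): buf='XETJFCCL' cursor=1
After op 5 (delete): buf='XTJFCCL' cursor=1
After op 6 (end): buf='XTJFCCL' cursor=7
After op 7 (backspace): buf='XTJFCC' cursor=6
After op 8 (insert('M')): buf='XTJFCCM' cursor=7
After op 9 (undo): buf='XTJFCC' cursor=6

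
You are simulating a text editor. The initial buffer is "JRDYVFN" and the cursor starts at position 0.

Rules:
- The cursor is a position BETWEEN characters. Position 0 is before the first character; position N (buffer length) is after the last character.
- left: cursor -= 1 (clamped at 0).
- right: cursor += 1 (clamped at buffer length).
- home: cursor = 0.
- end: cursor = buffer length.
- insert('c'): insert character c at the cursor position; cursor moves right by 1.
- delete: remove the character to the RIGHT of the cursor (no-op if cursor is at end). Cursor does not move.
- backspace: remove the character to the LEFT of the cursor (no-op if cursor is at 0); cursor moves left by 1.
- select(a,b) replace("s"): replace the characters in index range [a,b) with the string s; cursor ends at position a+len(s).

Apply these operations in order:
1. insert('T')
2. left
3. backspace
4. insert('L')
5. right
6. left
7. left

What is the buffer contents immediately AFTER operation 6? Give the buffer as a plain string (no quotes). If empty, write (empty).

After op 1 (insert('T')): buf='TJRDYVFN' cursor=1
After op 2 (left): buf='TJRDYVFN' cursor=0
After op 3 (backspace): buf='TJRDYVFN' cursor=0
After op 4 (insert('L')): buf='LTJRDYVFN' cursor=1
After op 5 (right): buf='LTJRDYVFN' cursor=2
After op 6 (left): buf='LTJRDYVFN' cursor=1

Answer: LTJRDYVFN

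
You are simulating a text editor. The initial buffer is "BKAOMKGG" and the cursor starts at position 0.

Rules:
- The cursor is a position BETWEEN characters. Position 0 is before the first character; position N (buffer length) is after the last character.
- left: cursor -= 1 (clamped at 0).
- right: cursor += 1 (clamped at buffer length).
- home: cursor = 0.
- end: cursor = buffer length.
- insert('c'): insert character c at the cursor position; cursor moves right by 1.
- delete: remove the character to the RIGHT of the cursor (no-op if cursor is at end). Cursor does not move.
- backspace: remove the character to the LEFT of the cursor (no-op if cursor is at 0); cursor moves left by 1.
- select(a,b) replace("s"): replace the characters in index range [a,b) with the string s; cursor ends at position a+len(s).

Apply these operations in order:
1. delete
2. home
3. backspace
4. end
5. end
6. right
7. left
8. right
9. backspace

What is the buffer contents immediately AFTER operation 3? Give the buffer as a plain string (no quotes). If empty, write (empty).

After op 1 (delete): buf='KAOMKGG' cursor=0
After op 2 (home): buf='KAOMKGG' cursor=0
After op 3 (backspace): buf='KAOMKGG' cursor=0

Answer: KAOMKGG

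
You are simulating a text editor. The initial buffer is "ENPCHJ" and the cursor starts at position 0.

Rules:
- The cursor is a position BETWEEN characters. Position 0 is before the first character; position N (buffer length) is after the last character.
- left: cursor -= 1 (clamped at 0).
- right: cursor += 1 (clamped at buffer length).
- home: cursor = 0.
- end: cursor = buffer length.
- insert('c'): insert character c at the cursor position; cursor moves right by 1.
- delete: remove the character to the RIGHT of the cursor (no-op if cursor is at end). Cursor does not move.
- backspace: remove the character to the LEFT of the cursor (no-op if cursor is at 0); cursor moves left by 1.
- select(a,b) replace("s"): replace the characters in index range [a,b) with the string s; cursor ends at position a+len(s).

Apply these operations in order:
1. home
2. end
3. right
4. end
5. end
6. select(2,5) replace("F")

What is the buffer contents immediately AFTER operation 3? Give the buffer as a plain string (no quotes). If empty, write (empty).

After op 1 (home): buf='ENPCHJ' cursor=0
After op 2 (end): buf='ENPCHJ' cursor=6
After op 3 (right): buf='ENPCHJ' cursor=6

Answer: ENPCHJ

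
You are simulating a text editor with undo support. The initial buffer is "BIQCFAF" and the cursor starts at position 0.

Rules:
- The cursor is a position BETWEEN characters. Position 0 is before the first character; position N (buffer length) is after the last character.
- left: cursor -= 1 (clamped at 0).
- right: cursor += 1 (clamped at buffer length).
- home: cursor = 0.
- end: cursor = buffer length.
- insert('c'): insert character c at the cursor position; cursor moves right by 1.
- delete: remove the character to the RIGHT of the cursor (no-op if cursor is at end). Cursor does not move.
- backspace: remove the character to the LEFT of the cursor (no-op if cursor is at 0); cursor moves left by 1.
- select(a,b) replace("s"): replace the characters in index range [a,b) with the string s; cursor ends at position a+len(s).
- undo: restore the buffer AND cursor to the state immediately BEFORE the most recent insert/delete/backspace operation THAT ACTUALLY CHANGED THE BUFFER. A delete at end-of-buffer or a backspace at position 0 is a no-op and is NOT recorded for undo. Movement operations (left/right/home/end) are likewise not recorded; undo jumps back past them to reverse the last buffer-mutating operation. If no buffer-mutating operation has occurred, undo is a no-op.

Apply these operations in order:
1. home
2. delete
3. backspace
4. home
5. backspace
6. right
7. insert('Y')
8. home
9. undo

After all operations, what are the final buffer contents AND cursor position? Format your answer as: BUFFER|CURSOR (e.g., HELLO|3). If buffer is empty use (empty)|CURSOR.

After op 1 (home): buf='BIQCFAF' cursor=0
After op 2 (delete): buf='IQCFAF' cursor=0
After op 3 (backspace): buf='IQCFAF' cursor=0
After op 4 (home): buf='IQCFAF' cursor=0
After op 5 (backspace): buf='IQCFAF' cursor=0
After op 6 (right): buf='IQCFAF' cursor=1
After op 7 (insert('Y')): buf='IYQCFAF' cursor=2
After op 8 (home): buf='IYQCFAF' cursor=0
After op 9 (undo): buf='IQCFAF' cursor=1

Answer: IQCFAF|1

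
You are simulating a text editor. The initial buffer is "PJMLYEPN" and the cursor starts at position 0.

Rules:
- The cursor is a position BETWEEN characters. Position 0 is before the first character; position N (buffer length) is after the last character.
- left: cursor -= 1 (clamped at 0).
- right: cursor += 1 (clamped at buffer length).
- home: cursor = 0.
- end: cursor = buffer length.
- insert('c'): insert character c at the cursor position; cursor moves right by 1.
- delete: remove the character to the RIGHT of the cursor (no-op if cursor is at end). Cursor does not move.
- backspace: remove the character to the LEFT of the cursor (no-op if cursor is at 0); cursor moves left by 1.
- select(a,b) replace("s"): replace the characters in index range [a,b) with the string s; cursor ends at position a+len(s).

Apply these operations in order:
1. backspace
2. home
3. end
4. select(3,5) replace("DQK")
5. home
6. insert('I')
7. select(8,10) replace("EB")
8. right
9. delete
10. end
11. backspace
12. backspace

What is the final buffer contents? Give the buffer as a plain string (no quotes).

Answer: IPJMDQKE

Derivation:
After op 1 (backspace): buf='PJMLYEPN' cursor=0
After op 2 (home): buf='PJMLYEPN' cursor=0
After op 3 (end): buf='PJMLYEPN' cursor=8
After op 4 (select(3,5) replace("DQK")): buf='PJMDQKEPN' cursor=6
After op 5 (home): buf='PJMDQKEPN' cursor=0
After op 6 (insert('I')): buf='IPJMDQKEPN' cursor=1
After op 7 (select(8,10) replace("EB")): buf='IPJMDQKEEB' cursor=10
After op 8 (right): buf='IPJMDQKEEB' cursor=10
After op 9 (delete): buf='IPJMDQKEEB' cursor=10
After op 10 (end): buf='IPJMDQKEEB' cursor=10
After op 11 (backspace): buf='IPJMDQKEE' cursor=9
After op 12 (backspace): buf='IPJMDQKE' cursor=8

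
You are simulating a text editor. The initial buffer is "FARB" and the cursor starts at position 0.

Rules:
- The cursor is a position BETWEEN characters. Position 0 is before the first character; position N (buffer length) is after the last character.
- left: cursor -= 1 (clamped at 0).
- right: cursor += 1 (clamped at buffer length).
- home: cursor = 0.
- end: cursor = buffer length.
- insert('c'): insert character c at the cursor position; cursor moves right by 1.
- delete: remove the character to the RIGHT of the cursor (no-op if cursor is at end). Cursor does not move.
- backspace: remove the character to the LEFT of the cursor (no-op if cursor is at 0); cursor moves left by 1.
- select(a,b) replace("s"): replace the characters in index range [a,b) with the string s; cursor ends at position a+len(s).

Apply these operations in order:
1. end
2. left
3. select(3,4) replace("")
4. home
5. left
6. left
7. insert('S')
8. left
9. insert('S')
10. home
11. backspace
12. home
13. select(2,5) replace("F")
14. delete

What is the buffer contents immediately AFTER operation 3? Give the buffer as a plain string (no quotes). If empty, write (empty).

Answer: FAR

Derivation:
After op 1 (end): buf='FARB' cursor=4
After op 2 (left): buf='FARB' cursor=3
After op 3 (select(3,4) replace("")): buf='FAR' cursor=3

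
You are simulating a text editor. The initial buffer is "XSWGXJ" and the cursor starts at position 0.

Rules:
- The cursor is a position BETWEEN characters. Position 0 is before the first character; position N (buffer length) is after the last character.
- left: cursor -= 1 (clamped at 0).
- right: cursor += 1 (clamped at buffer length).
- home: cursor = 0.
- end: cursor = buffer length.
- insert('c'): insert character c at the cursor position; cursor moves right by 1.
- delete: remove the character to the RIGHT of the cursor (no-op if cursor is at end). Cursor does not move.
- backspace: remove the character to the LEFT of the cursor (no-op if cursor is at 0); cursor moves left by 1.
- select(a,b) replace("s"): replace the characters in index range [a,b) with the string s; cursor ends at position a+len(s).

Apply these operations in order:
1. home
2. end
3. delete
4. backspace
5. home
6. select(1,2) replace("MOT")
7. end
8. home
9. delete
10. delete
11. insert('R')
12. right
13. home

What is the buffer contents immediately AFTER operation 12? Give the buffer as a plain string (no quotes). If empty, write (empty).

After op 1 (home): buf='XSWGXJ' cursor=0
After op 2 (end): buf='XSWGXJ' cursor=6
After op 3 (delete): buf='XSWGXJ' cursor=6
After op 4 (backspace): buf='XSWGX' cursor=5
After op 5 (home): buf='XSWGX' cursor=0
After op 6 (select(1,2) replace("MOT")): buf='XMOTWGX' cursor=4
After op 7 (end): buf='XMOTWGX' cursor=7
After op 8 (home): buf='XMOTWGX' cursor=0
After op 9 (delete): buf='MOTWGX' cursor=0
After op 10 (delete): buf='OTWGX' cursor=0
After op 11 (insert('R')): buf='ROTWGX' cursor=1
After op 12 (right): buf='ROTWGX' cursor=2

Answer: ROTWGX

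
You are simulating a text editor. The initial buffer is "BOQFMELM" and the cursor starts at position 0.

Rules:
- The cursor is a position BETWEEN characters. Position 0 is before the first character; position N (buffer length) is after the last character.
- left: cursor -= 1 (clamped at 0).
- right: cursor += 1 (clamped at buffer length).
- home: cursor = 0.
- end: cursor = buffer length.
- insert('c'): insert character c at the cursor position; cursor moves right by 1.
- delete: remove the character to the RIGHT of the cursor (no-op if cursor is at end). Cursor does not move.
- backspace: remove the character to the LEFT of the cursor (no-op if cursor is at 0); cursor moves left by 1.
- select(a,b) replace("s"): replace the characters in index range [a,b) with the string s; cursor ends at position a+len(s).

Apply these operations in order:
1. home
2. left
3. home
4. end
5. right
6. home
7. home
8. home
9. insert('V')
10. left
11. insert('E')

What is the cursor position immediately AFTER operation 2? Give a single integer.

Answer: 0

Derivation:
After op 1 (home): buf='BOQFMELM' cursor=0
After op 2 (left): buf='BOQFMELM' cursor=0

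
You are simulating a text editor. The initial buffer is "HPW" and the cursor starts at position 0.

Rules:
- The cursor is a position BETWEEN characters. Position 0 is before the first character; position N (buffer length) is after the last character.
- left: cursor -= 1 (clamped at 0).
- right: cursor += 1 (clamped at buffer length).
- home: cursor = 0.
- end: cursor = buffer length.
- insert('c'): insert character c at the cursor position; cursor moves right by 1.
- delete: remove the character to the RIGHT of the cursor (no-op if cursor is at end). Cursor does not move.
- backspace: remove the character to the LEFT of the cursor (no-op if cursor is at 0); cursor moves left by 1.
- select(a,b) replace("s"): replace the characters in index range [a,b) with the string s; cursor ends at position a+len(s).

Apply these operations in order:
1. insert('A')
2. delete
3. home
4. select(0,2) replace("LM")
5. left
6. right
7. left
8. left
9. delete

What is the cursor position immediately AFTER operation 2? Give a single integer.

After op 1 (insert('A')): buf='AHPW' cursor=1
After op 2 (delete): buf='APW' cursor=1

Answer: 1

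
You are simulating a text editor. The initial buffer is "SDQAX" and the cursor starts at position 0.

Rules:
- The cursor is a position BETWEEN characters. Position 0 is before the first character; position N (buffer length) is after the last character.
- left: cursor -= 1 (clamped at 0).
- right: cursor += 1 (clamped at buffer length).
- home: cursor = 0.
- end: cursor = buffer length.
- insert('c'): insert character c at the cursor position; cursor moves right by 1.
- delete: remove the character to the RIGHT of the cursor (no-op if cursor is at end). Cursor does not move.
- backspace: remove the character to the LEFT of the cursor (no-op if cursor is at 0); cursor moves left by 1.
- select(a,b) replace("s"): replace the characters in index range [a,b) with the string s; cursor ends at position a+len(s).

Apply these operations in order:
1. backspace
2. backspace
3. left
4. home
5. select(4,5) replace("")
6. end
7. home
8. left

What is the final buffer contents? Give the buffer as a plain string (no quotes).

Answer: SDQA

Derivation:
After op 1 (backspace): buf='SDQAX' cursor=0
After op 2 (backspace): buf='SDQAX' cursor=0
After op 3 (left): buf='SDQAX' cursor=0
After op 4 (home): buf='SDQAX' cursor=0
After op 5 (select(4,5) replace("")): buf='SDQA' cursor=4
After op 6 (end): buf='SDQA' cursor=4
After op 7 (home): buf='SDQA' cursor=0
After op 8 (left): buf='SDQA' cursor=0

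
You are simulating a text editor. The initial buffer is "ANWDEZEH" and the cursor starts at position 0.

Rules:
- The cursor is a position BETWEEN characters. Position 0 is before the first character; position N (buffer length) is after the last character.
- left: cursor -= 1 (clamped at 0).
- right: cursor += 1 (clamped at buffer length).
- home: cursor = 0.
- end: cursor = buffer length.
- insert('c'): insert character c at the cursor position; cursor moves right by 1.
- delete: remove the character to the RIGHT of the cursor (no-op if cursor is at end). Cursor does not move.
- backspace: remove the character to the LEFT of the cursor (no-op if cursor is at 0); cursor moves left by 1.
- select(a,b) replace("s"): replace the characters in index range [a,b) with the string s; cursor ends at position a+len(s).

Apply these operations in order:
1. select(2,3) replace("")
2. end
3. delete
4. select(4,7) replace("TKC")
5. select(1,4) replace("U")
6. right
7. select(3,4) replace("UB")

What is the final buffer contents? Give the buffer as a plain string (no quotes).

After op 1 (select(2,3) replace("")): buf='ANDEZEH' cursor=2
After op 2 (end): buf='ANDEZEH' cursor=7
After op 3 (delete): buf='ANDEZEH' cursor=7
After op 4 (select(4,7) replace("TKC")): buf='ANDETKC' cursor=7
After op 5 (select(1,4) replace("U")): buf='AUTKC' cursor=2
After op 6 (right): buf='AUTKC' cursor=3
After op 7 (select(3,4) replace("UB")): buf='AUTUBC' cursor=5

Answer: AUTUBC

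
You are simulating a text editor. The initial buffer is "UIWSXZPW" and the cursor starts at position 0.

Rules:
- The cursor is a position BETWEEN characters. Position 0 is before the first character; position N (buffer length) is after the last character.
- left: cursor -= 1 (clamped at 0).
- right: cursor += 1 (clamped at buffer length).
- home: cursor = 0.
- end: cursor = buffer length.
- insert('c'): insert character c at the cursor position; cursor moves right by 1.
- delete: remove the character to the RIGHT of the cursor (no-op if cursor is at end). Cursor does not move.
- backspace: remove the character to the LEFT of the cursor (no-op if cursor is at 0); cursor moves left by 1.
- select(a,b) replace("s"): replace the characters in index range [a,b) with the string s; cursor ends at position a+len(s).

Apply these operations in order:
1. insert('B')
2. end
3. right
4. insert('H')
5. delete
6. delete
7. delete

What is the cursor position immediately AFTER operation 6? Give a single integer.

Answer: 10

Derivation:
After op 1 (insert('B')): buf='BUIWSXZPW' cursor=1
After op 2 (end): buf='BUIWSXZPW' cursor=9
After op 3 (right): buf='BUIWSXZPW' cursor=9
After op 4 (insert('H')): buf='BUIWSXZPWH' cursor=10
After op 5 (delete): buf='BUIWSXZPWH' cursor=10
After op 6 (delete): buf='BUIWSXZPWH' cursor=10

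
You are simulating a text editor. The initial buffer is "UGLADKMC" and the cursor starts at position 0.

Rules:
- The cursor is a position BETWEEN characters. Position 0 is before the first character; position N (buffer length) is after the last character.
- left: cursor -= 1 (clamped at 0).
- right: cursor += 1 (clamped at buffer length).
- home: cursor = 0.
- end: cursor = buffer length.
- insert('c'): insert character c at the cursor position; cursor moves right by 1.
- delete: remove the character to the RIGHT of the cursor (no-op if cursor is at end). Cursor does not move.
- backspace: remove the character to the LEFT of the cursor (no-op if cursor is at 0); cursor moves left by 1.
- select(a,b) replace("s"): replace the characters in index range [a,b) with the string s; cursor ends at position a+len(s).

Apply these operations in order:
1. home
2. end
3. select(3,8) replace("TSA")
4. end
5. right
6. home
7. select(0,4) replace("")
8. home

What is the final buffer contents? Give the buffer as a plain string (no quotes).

Answer: SA

Derivation:
After op 1 (home): buf='UGLADKMC' cursor=0
After op 2 (end): buf='UGLADKMC' cursor=8
After op 3 (select(3,8) replace("TSA")): buf='UGLTSA' cursor=6
After op 4 (end): buf='UGLTSA' cursor=6
After op 5 (right): buf='UGLTSA' cursor=6
After op 6 (home): buf='UGLTSA' cursor=0
After op 7 (select(0,4) replace("")): buf='SA' cursor=0
After op 8 (home): buf='SA' cursor=0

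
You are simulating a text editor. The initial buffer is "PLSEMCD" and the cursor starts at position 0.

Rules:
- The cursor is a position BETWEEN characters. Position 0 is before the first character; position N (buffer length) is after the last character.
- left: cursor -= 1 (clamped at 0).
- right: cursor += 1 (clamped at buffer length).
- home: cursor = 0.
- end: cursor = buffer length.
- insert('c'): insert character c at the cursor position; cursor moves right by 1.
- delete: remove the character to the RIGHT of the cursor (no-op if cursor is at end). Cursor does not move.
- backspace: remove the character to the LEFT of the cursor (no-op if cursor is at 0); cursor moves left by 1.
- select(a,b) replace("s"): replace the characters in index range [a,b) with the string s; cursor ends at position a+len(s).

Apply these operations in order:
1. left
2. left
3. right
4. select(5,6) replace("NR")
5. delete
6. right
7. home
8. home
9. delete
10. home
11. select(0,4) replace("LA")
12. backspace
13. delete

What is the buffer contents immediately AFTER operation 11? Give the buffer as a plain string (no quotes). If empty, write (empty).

Answer: LANR

Derivation:
After op 1 (left): buf='PLSEMCD' cursor=0
After op 2 (left): buf='PLSEMCD' cursor=0
After op 3 (right): buf='PLSEMCD' cursor=1
After op 4 (select(5,6) replace("NR")): buf='PLSEMNRD' cursor=7
After op 5 (delete): buf='PLSEMNR' cursor=7
After op 6 (right): buf='PLSEMNR' cursor=7
After op 7 (home): buf='PLSEMNR' cursor=0
After op 8 (home): buf='PLSEMNR' cursor=0
After op 9 (delete): buf='LSEMNR' cursor=0
After op 10 (home): buf='LSEMNR' cursor=0
After op 11 (select(0,4) replace("LA")): buf='LANR' cursor=2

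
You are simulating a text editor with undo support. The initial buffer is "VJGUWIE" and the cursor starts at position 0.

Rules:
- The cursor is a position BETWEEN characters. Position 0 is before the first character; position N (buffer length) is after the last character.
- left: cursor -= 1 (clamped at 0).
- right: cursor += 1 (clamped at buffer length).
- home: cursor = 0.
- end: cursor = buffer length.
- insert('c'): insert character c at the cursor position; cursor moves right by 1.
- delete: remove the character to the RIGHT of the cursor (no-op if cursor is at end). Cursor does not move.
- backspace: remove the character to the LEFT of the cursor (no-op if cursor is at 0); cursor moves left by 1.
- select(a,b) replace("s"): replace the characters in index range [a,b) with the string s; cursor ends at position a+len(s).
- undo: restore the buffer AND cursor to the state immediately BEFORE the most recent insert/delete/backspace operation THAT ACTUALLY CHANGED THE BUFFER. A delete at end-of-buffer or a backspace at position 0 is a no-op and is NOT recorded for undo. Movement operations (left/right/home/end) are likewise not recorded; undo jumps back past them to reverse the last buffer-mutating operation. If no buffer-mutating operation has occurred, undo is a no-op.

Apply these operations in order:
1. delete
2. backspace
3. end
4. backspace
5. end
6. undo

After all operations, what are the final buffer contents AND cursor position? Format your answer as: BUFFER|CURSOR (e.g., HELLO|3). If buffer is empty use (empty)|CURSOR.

After op 1 (delete): buf='JGUWIE' cursor=0
After op 2 (backspace): buf='JGUWIE' cursor=0
After op 3 (end): buf='JGUWIE' cursor=6
After op 4 (backspace): buf='JGUWI' cursor=5
After op 5 (end): buf='JGUWI' cursor=5
After op 6 (undo): buf='JGUWIE' cursor=6

Answer: JGUWIE|6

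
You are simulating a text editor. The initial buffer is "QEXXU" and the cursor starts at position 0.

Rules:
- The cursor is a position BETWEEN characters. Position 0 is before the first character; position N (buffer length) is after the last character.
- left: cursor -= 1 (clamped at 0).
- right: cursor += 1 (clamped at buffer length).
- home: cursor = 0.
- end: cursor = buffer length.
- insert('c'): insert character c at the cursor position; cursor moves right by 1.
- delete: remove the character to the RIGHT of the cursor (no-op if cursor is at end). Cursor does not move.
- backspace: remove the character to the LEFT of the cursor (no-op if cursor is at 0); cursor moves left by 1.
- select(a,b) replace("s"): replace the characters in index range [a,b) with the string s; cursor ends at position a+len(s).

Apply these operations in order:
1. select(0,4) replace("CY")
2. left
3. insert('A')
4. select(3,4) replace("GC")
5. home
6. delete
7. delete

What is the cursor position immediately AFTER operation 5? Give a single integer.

Answer: 0

Derivation:
After op 1 (select(0,4) replace("CY")): buf='CYU' cursor=2
After op 2 (left): buf='CYU' cursor=1
After op 3 (insert('A')): buf='CAYU' cursor=2
After op 4 (select(3,4) replace("GC")): buf='CAYGC' cursor=5
After op 5 (home): buf='CAYGC' cursor=0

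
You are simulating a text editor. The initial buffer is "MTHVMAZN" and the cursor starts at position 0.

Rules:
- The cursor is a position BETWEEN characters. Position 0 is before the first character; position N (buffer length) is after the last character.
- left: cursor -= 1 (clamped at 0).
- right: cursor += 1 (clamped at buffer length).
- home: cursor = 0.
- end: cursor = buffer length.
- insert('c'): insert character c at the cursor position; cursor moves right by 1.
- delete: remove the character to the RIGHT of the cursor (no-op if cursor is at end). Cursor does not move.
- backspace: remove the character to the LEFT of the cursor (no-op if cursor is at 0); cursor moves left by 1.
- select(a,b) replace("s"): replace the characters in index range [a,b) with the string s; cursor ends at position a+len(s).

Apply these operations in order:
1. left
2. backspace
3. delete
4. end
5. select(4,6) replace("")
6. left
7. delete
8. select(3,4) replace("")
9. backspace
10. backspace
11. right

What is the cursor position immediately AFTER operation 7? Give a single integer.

After op 1 (left): buf='MTHVMAZN' cursor=0
After op 2 (backspace): buf='MTHVMAZN' cursor=0
After op 3 (delete): buf='THVMAZN' cursor=0
After op 4 (end): buf='THVMAZN' cursor=7
After op 5 (select(4,6) replace("")): buf='THVMN' cursor=4
After op 6 (left): buf='THVMN' cursor=3
After op 7 (delete): buf='THVN' cursor=3

Answer: 3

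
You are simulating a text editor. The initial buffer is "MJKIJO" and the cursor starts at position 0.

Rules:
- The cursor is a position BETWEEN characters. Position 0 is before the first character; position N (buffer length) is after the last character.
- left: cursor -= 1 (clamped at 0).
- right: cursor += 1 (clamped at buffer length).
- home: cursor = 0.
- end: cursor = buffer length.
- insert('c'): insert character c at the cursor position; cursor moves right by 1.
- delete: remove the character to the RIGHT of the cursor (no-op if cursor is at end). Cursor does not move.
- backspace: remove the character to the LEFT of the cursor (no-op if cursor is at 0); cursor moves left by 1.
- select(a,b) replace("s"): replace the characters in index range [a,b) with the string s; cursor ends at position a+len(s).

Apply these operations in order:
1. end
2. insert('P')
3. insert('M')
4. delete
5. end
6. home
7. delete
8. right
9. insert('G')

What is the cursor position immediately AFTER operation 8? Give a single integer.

Answer: 1

Derivation:
After op 1 (end): buf='MJKIJO' cursor=6
After op 2 (insert('P')): buf='MJKIJOP' cursor=7
After op 3 (insert('M')): buf='MJKIJOPM' cursor=8
After op 4 (delete): buf='MJKIJOPM' cursor=8
After op 5 (end): buf='MJKIJOPM' cursor=8
After op 6 (home): buf='MJKIJOPM' cursor=0
After op 7 (delete): buf='JKIJOPM' cursor=0
After op 8 (right): buf='JKIJOPM' cursor=1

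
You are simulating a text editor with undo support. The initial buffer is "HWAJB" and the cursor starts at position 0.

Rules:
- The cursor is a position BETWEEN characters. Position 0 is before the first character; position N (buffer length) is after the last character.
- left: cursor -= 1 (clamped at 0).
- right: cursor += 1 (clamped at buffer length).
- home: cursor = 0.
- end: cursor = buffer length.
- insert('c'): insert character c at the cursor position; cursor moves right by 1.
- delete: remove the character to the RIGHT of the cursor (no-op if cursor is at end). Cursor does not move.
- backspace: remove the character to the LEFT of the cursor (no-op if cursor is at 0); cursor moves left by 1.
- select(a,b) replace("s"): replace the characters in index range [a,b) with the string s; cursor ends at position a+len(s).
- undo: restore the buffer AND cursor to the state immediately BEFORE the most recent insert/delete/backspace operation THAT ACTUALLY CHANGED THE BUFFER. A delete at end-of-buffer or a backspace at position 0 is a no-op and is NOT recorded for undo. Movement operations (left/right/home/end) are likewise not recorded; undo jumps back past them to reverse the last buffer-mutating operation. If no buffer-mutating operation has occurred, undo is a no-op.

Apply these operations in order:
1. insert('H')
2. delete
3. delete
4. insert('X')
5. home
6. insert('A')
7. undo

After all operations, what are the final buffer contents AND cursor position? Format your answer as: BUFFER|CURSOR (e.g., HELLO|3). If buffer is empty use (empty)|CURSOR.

Answer: HXAJB|0

Derivation:
After op 1 (insert('H')): buf='HHWAJB' cursor=1
After op 2 (delete): buf='HWAJB' cursor=1
After op 3 (delete): buf='HAJB' cursor=1
After op 4 (insert('X')): buf='HXAJB' cursor=2
After op 5 (home): buf='HXAJB' cursor=0
After op 6 (insert('A')): buf='AHXAJB' cursor=1
After op 7 (undo): buf='HXAJB' cursor=0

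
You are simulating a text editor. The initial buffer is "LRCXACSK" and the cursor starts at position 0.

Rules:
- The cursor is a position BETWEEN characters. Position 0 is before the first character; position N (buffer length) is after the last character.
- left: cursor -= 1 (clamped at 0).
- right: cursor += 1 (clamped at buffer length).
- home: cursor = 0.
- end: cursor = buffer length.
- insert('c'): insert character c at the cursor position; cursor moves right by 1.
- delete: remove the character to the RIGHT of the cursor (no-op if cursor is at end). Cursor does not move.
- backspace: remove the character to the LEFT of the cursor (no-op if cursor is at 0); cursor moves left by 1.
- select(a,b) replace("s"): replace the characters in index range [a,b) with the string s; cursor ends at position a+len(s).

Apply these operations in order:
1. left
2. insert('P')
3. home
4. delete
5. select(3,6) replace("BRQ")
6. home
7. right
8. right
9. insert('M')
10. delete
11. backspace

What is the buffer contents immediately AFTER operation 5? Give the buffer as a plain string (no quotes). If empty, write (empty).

Answer: LRCBRQSK

Derivation:
After op 1 (left): buf='LRCXACSK' cursor=0
After op 2 (insert('P')): buf='PLRCXACSK' cursor=1
After op 3 (home): buf='PLRCXACSK' cursor=0
After op 4 (delete): buf='LRCXACSK' cursor=0
After op 5 (select(3,6) replace("BRQ")): buf='LRCBRQSK' cursor=6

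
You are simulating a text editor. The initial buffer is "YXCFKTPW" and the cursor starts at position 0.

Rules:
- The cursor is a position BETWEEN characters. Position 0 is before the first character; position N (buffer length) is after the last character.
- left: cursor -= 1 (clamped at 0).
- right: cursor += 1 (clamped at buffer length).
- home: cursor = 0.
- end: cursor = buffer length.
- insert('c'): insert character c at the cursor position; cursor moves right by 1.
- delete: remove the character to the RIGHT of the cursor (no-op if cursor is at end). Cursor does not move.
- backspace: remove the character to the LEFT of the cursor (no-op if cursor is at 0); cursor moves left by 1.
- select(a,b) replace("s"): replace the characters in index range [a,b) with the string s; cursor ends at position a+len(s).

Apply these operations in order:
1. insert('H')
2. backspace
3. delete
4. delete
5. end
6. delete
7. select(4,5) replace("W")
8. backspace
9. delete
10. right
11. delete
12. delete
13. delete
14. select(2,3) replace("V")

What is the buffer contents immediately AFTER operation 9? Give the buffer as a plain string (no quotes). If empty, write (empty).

After op 1 (insert('H')): buf='HYXCFKTPW' cursor=1
After op 2 (backspace): buf='YXCFKTPW' cursor=0
After op 3 (delete): buf='XCFKTPW' cursor=0
After op 4 (delete): buf='CFKTPW' cursor=0
After op 5 (end): buf='CFKTPW' cursor=6
After op 6 (delete): buf='CFKTPW' cursor=6
After op 7 (select(4,5) replace("W")): buf='CFKTWW' cursor=5
After op 8 (backspace): buf='CFKTW' cursor=4
After op 9 (delete): buf='CFKT' cursor=4

Answer: CFKT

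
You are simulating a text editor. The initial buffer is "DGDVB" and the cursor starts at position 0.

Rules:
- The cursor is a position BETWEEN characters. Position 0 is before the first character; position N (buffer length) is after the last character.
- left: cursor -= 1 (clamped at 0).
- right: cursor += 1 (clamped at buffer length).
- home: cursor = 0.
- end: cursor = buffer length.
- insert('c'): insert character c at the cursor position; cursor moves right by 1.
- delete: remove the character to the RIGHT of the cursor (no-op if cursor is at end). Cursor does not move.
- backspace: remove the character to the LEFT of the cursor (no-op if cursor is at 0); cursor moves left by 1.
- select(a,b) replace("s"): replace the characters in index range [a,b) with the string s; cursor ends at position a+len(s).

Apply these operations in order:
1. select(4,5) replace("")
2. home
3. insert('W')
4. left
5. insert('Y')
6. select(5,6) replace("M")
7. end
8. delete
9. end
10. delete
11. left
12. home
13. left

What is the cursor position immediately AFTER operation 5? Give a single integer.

After op 1 (select(4,5) replace("")): buf='DGDV' cursor=4
After op 2 (home): buf='DGDV' cursor=0
After op 3 (insert('W')): buf='WDGDV' cursor=1
After op 4 (left): buf='WDGDV' cursor=0
After op 5 (insert('Y')): buf='YWDGDV' cursor=1

Answer: 1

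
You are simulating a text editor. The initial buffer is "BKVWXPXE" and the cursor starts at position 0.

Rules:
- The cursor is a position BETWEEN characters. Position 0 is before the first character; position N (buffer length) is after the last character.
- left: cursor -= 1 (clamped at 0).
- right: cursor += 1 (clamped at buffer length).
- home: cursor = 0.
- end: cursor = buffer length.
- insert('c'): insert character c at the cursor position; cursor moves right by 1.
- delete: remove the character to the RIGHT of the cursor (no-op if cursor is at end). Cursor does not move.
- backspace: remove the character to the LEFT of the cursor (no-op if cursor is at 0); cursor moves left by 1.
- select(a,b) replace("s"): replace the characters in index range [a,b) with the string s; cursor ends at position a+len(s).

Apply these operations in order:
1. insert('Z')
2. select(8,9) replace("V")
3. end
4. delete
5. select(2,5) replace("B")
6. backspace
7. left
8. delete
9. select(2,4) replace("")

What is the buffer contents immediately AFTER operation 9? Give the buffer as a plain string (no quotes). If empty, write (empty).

Answer: ZXV

Derivation:
After op 1 (insert('Z')): buf='ZBKVWXPXE' cursor=1
After op 2 (select(8,9) replace("V")): buf='ZBKVWXPXV' cursor=9
After op 3 (end): buf='ZBKVWXPXV' cursor=9
After op 4 (delete): buf='ZBKVWXPXV' cursor=9
After op 5 (select(2,5) replace("B")): buf='ZBBXPXV' cursor=3
After op 6 (backspace): buf='ZBXPXV' cursor=2
After op 7 (left): buf='ZBXPXV' cursor=1
After op 8 (delete): buf='ZXPXV' cursor=1
After op 9 (select(2,4) replace("")): buf='ZXV' cursor=2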